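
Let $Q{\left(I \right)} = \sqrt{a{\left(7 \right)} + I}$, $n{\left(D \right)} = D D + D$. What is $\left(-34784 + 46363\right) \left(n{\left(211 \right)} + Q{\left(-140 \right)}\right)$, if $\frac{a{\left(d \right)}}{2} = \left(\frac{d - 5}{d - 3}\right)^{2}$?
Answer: $517951828 + \frac{34737 i \sqrt{62}}{2} \approx 5.1795 \cdot 10^{8} + 1.3676 \cdot 10^{5} i$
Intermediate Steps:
$n{\left(D \right)} = D + D^{2}$ ($n{\left(D \right)} = D^{2} + D = D + D^{2}$)
$a{\left(d \right)} = \frac{2 \left(-5 + d\right)^{2}}{\left(-3 + d\right)^{2}}$ ($a{\left(d \right)} = 2 \left(\frac{d - 5}{d - 3}\right)^{2} = 2 \left(\frac{-5 + d}{-3 + d}\right)^{2} = 2 \frac{\left(-5 + d\right)^{2}}{\left(-3 + d\right)^{2}} = \frac{2 \left(-5 + d\right)^{2}}{\left(-3 + d\right)^{2}}$)
$Q{\left(I \right)} = \sqrt{\frac{1}{2} + I}$ ($Q{\left(I \right)} = \sqrt{\frac{2 \left(-5 + 7\right)^{2}}{\left(-3 + 7\right)^{2}} + I} = \sqrt{\frac{2 \cdot 2^{2}}{16} + I} = \sqrt{2 \cdot 4 \cdot \frac{1}{16} + I} = \sqrt{\frac{1}{2} + I}$)
$\left(-34784 + 46363\right) \left(n{\left(211 \right)} + Q{\left(-140 \right)}\right) = \left(-34784 + 46363\right) \left(211 \left(1 + 211\right) + \frac{\sqrt{2 + 4 \left(-140\right)}}{2}\right) = 11579 \left(211 \cdot 212 + \frac{\sqrt{2 - 560}}{2}\right) = 11579 \left(44732 + \frac{\sqrt{-558}}{2}\right) = 11579 \left(44732 + \frac{3 i \sqrt{62}}{2}\right) = 517951828 + \frac{34737 i \sqrt{62}}{2}$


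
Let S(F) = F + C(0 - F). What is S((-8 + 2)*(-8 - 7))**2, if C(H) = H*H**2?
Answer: 531309788100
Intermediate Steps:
C(H) = H**3
S(F) = F - F**3 (S(F) = F + (0 - F)**3 = F + (-F)**3 = F - F**3)
S((-8 + 2)*(-8 - 7))**2 = ((-8 + 2)*(-8 - 7) - ((-8 + 2)*(-8 - 7))**3)**2 = (-6*(-15) - (-6*(-15))**3)**2 = (90 - 1*90**3)**2 = (90 - 1*729000)**2 = (90 - 729000)**2 = (-728910)**2 = 531309788100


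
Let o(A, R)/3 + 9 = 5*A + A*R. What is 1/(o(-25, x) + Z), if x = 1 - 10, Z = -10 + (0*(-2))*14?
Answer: 1/263 ≈ 0.0038023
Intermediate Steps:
Z = -10 (Z = -10 + 0*14 = -10 + 0 = -10)
x = -9
o(A, R) = -27 + 15*A + 3*A*R (o(A, R) = -27 + 3*(5*A + A*R) = -27 + (15*A + 3*A*R) = -27 + 15*A + 3*A*R)
1/(o(-25, x) + Z) = 1/((-27 + 15*(-25) + 3*(-25)*(-9)) - 10) = 1/((-27 - 375 + 675) - 10) = 1/(273 - 10) = 1/263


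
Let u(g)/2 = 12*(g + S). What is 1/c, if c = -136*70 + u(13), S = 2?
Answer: -1/9160 ≈ -0.00010917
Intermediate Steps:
u(g) = 48 + 24*g (u(g) = 2*(12*(g + 2)) = 2*(12*(2 + g)) = 2*(24 + 12*g) = 48 + 24*g)
c = -9160 (c = -136*70 + (48 + 24*13) = -9520 + (48 + 312) = -9520 + 360 = -9160)
1/c = 1/(-9160) = -1/9160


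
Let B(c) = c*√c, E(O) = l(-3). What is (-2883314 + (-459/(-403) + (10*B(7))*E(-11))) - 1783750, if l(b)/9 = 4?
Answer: -1880826333/403 + 2520*√7 ≈ -4.6604e+6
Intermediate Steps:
l(b) = 36 (l(b) = 9*4 = 36)
E(O) = 36
B(c) = c^(3/2)
(-2883314 + (-459/(-403) + (10*B(7))*E(-11))) - 1783750 = (-2883314 + (-459/(-403) + (10*7^(3/2))*36)) - 1783750 = (-2883314 + (-459*(-1/403) + (10*(7*√7))*36)) - 1783750 = (-2883314 + (459/403 + (70*√7)*36)) - 1783750 = (-2883314 + (459/403 + 2520*√7)) - 1783750 = (-1161975083/403 + 2520*√7) - 1783750 = -1880826333/403 + 2520*√7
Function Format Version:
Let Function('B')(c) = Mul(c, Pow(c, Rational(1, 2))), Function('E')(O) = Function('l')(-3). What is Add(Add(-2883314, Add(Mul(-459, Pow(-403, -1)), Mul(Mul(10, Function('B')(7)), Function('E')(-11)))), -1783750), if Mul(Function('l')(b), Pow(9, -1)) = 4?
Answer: Add(Rational(-1880826333, 403), Mul(2520, Pow(7, Rational(1, 2)))) ≈ -4.6604e+6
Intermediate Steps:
Function('l')(b) = 36 (Function('l')(b) = Mul(9, 4) = 36)
Function('E')(O) = 36
Function('B')(c) = Pow(c, Rational(3, 2))
Add(Add(-2883314, Add(Mul(-459, Pow(-403, -1)), Mul(Mul(10, Function('B')(7)), Function('E')(-11)))), -1783750) = Add(Add(-2883314, Add(Mul(-459, Pow(-403, -1)), Mul(Mul(10, Pow(7, Rational(3, 2))), 36))), -1783750) = Add(Add(-2883314, Add(Mul(-459, Rational(-1, 403)), Mul(Mul(10, Mul(7, Pow(7, Rational(1, 2)))), 36))), -1783750) = Add(Add(-2883314, Add(Rational(459, 403), Mul(Mul(70, Pow(7, Rational(1, 2))), 36))), -1783750) = Add(Add(-2883314, Add(Rational(459, 403), Mul(2520, Pow(7, Rational(1, 2))))), -1783750) = Add(Add(Rational(-1161975083, 403), Mul(2520, Pow(7, Rational(1, 2)))), -1783750) = Add(Rational(-1880826333, 403), Mul(2520, Pow(7, Rational(1, 2))))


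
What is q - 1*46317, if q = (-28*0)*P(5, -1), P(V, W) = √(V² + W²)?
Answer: -46317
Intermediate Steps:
q = 0 (q = (-28*0)*√(5² + (-1)²) = 0*√(25 + 1) = 0*√26 = 0)
q - 1*46317 = 0 - 1*46317 = 0 - 46317 = -46317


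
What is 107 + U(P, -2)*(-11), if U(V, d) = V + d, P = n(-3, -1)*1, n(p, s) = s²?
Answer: 118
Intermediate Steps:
P = 1 (P = (-1)²*1 = 1*1 = 1)
107 + U(P, -2)*(-11) = 107 + (1 - 2)*(-11) = 107 - 1*(-11) = 107 + 11 = 118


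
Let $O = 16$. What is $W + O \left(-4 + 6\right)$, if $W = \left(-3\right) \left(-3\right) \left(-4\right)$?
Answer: $-4$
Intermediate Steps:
$W = -36$ ($W = 9 \left(-4\right) = -36$)
$W + O \left(-4 + 6\right) = -36 + 16 \left(-4 + 6\right) = -36 + 16 \cdot 2 = -36 + 32 = -4$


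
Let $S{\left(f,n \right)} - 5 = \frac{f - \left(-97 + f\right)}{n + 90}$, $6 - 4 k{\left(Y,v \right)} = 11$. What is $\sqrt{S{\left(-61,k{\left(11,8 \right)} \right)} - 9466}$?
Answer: $\frac{i \sqrt{1192184785}}{355} \approx 97.262 i$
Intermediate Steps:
$k{\left(Y,v \right)} = - \frac{5}{4}$ ($k{\left(Y,v \right)} = \frac{3}{2} - \frac{11}{4} = - \frac{5}{4}$)
$S{\left(f,n \right)} = 5 + \frac{97}{90 + n}$ ($S{\left(f,n \right)} = 5 + \frac{f - \left(-97 + f\right)}{n + 90} = 5 + \frac{97}{90 + n}$)
$\sqrt{S{\left(-61,k{\left(11,8 \right)} \right)} - 9466} = \sqrt{\frac{547 + 5 \left(- \frac{5}{4}\right)}{90 - \frac{5}{4}} - 9466} = \sqrt{\frac{547 - \frac{25}{4}}{\frac{355}{4}} - 9466} = \sqrt{\frac{4}{355} \cdot \frac{2163}{4} - 9466} = \sqrt{\frac{2163}{355} - 9466} = \sqrt{- \frac{3358267}{355}} = \frac{i \sqrt{1192184785}}{355}$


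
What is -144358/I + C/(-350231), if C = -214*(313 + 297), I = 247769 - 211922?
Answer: -936309782/256218993 ≈ -3.6543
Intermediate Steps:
I = 35847
C = -130540 (C = -214*610 = -130540)
-144358/I + C/(-350231) = -144358/35847 - 130540/(-350231) = -144358*1/35847 - 130540*(-1/350231) = -144358/35847 + 130540/350231 = -936309782/256218993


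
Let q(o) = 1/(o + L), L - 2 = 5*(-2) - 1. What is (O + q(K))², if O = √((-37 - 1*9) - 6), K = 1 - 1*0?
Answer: (-1 + 16*I*√13)²/64 ≈ -51.984 - 1.8028*I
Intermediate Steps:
K = 1 (K = 1 + 0 = 1)
L = -9 (L = 2 + (5*(-2) - 1) = 2 + (-10 - 1) = 2 - 11 = -9)
O = 2*I*√13 (O = √((-37 - 9) - 6) = √(-46 - 6) = √(-52) = 2*I*√13 ≈ 7.2111*I)
q(o) = 1/(-9 + o) (q(o) = 1/(o - 9) = 1/(-9 + o))
(O + q(K))² = (2*I*√13 + 1/(-9 + 1))² = (2*I*√13 + 1/(-8))² = (2*I*√13 - ⅛)² = (-⅛ + 2*I*√13)²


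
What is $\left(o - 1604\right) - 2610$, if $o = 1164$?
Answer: $-3050$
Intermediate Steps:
$\left(o - 1604\right) - 2610 = \left(1164 - 1604\right) - 2610 = -440 - 2610 = -3050$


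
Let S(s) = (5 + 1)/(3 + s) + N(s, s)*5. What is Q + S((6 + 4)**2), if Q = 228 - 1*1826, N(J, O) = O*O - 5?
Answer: 4982837/103 ≈ 48377.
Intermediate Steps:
N(J, O) = -5 + O**2 (N(J, O) = O**2 - 5 = -5 + O**2)
Q = -1598 (Q = 228 - 1826 = -1598)
S(s) = -25 + 5*s**2 + 6/(3 + s) (S(s) = (5 + 1)/(3 + s) + (-5 + s**2)*5 = 6/(3 + s) + (-25 + 5*s**2) = -25 + 5*s**2 + 6/(3 + s))
Q + S((6 + 4)**2) = -1598 + (-69 + 15*((6 + 4)**2)**2 + 5*(6 + 4)**2*(-5 + ((6 + 4)**2)**2))/(3 + (6 + 4)**2) = -1598 + (-69 + 15*(10**2)**2 + 5*10**2*(-5 + (10**2)**2))/(3 + 10**2) = -1598 + (-69 + 15*100**2 + 5*100*(-5 + 100**2))/(3 + 100) = -1598 + (-69 + 15*10000 + 5*100*(-5 + 10000))/103 = -1598 + (-69 + 150000 + 5*100*9995)/103 = -1598 + (-69 + 150000 + 4997500)/103 = -1598 + (1/103)*5147431 = -1598 + 5147431/103 = 4982837/103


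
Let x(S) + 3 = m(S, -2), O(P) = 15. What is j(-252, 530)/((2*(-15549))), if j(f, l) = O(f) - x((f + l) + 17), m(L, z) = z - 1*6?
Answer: -13/15549 ≈ -0.00083607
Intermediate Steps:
m(L, z) = -6 + z (m(L, z) = z - 6 = -6 + z)
x(S) = -11 (x(S) = -3 + (-6 - 2) = -3 - 8 = -11)
j(f, l) = 26 (j(f, l) = 15 - 1*(-11) = 15 + 11 = 26)
j(-252, 530)/((2*(-15549))) = 26/((2*(-15549))) = 26/(-31098) = 26*(-1/31098) = -13/15549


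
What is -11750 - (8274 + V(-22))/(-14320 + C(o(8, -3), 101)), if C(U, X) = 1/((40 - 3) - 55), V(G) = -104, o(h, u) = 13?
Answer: -3028544690/257761 ≈ -11749.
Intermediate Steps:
C(U, X) = -1/18 (C(U, X) = 1/(37 - 55) = 1/(-18) = -1/18)
-11750 - (8274 + V(-22))/(-14320 + C(o(8, -3), 101)) = -11750 - (8274 - 104)/(-14320 - 1/18) = -11750 - 8170/(-257761/18) = -11750 - 8170*(-18)/257761 = -11750 - 1*(-147060/257761) = -11750 + 147060/257761 = -3028544690/257761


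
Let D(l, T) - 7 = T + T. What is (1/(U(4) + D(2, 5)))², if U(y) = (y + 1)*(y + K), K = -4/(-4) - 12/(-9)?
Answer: 9/21316 ≈ 0.00042222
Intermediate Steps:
K = 7/3 (K = -4*(-¼) - 12*(-⅑) = 1 + 4/3 = 7/3 ≈ 2.3333)
D(l, T) = 7 + 2*T (D(l, T) = 7 + (T + T) = 7 + 2*T)
U(y) = (1 + y)*(7/3 + y) (U(y) = (y + 1)*(y + 7/3) = (1 + y)*(7/3 + y))
(1/(U(4) + D(2, 5)))² = (1/((7/3 + 4² + (10/3)*4) + (7 + 2*5)))² = (1/((7/3 + 16 + 40/3) + (7 + 10)))² = (1/(95/3 + 17))² = (1/(146/3))² = (3/146)² = 9/21316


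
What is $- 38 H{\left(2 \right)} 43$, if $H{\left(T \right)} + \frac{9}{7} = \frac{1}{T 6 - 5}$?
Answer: $\frac{13072}{7} \approx 1867.4$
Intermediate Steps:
$H{\left(T \right)} = - \frac{9}{7} + \frac{1}{-5 + 6 T}$ ($H{\left(T \right)} = - \frac{9}{7} + \frac{1}{T 6 - 5} = - \frac{9}{7} + \frac{1}{6 T - 5} = - \frac{9}{7} + \frac{1}{-5 + 6 T}$)
$- 38 H{\left(2 \right)} 43 = - 38 \frac{2 \left(26 - 54\right)}{7 \left(-5 + 6 \cdot 2\right)} 43 = - 38 \frac{2 \left(26 - 54\right)}{7 \left(-5 + 12\right)} 43 = - 38 \cdot \frac{2}{7} \cdot \frac{1}{7} \left(-28\right) 43 = \left(-38\right) \left(- \frac{8}{7}\right) 43 = \frac{304}{7} \cdot 43 = \frac{13072}{7}$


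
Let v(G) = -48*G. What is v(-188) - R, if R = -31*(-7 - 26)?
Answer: 8001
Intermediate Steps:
R = 1023 (R = -31*(-33) = 1023)
v(-188) - R = -48*(-188) - 1*1023 = 9024 - 1023 = 8001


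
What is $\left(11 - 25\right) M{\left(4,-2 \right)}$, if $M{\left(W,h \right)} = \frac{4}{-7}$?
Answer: $8$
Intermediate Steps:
$M{\left(W,h \right)} = - \frac{4}{7}$ ($M{\left(W,h \right)} = 4 \left(- \frac{1}{7}\right) = - \frac{4}{7}$)
$\left(11 - 25\right) M{\left(4,-2 \right)} = \left(11 - 25\right) \left(- \frac{4}{7}\right) = \left(-14\right) \left(- \frac{4}{7}\right) = 8$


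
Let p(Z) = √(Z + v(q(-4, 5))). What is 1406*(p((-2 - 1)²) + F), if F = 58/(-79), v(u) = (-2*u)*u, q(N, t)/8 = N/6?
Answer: -81548/79 + 1406*I*√431/3 ≈ -1032.3 + 9729.8*I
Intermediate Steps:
q(N, t) = 4*N/3 (q(N, t) = 8*(N/6) = 4*N/3)
v(u) = -2*u²
F = -58/79 (F = 58*(-1/79) = -58/79 ≈ -0.73418)
p(Z) = √(-512/9 + Z) (p(Z) = √(Z - 2*((4/3)*(-4))²) = √(Z - 2*(-16/3)²) = √(Z - 2*256/9) = √(Z - 512/9) = √(-512/9 + Z))
1406*(p((-2 - 1)²) + F) = 1406*(√(-512 + 9*(-2 - 1)²)/3 - 58/79) = 1406*(√(-512 + 9*(-3)²)/3 - 58/79) = 1406*(√(-512 + 9*9)/3 - 58/79) = 1406*(√(-512 + 81)/3 - 58/79) = 1406*(√(-431)/3 - 58/79) = 1406*((I*√431)/3 - 58/79) = 1406*(I*√431/3 - 58/79) = 1406*(-58/79 + I*√431/3) = -81548/79 + 1406*I*√431/3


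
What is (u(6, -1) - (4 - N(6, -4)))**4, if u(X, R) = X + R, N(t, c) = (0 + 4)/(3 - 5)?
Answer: 1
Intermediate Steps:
N(t, c) = -2 (N(t, c) = 4/(-2) = 4*(-1/2) = -2)
u(X, R) = R + X
(u(6, -1) - (4 - N(6, -4)))**4 = ((-1 + 6) - (4 - 1*(-2)))**4 = (5 - (4 + 2))**4 = (5 - 1*6)**4 = (5 - 6)**4 = (-1)**4 = 1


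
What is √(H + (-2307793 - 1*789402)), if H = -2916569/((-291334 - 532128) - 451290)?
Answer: I*√78639303567886178/159344 ≈ 1759.9*I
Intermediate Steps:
H = 2916569/1274752 (H = -2916569/(-823462 - 451290) = -2916569/(-1274752) = -2916569*(-1/1274752) = 2916569/1274752 ≈ 2.2879)
√(H + (-2307793 - 1*789402)) = √(2916569/1274752 + (-2307793 - 1*789402)) = √(2916569/1274752 + (-2307793 - 789402)) = √(2916569/1274752 - 3097195) = √(-3948152604071/1274752) = I*√78639303567886178/159344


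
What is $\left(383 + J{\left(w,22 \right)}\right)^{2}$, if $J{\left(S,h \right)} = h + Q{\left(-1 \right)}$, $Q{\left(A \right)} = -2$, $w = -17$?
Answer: $162409$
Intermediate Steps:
$J{\left(S,h \right)} = -2 + h$ ($J{\left(S,h \right)} = h - 2 = -2 + h$)
$\left(383 + J{\left(w,22 \right)}\right)^{2} = \left(383 + \left(-2 + 22\right)\right)^{2} = \left(383 + 20\right)^{2} = 403^{2} = 162409$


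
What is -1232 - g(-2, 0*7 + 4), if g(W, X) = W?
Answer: -1230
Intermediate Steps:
-1232 - g(-2, 0*7 + 4) = -1232 - 1*(-2) = -1232 + 2 = -1230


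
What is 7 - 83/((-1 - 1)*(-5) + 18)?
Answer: 113/28 ≈ 4.0357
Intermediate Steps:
7 - 83/((-1 - 1)*(-5) + 18) = 7 - 83/(-2*(-5) + 18) = 7 - 83/(10 + 18) = 7 - 83/28 = 113/28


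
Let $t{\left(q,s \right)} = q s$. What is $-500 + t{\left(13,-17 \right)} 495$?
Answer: $-109895$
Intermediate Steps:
$-500 + t{\left(13,-17 \right)} 495 = -500 + 13 \left(-17\right) 495 = -500 - 109395 = -109895$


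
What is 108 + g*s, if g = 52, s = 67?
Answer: 3592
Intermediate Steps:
108 + g*s = 108 + 52*67 = 108 + 3484 = 3592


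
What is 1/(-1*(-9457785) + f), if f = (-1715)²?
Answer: 1/12399010 ≈ 8.0652e-8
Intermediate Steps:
f = 2941225
1/(-1*(-9457785) + f) = 1/(-1*(-9457785) + 2941225) = 1/(9457785 + 2941225) = 1/12399010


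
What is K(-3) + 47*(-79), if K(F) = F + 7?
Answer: -3709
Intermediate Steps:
K(F) = 7 + F
K(-3) + 47*(-79) = (7 - 3) + 47*(-79) = 4 - 3713 = -3709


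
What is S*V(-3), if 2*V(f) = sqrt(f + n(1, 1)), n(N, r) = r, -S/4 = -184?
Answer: 368*I*sqrt(2) ≈ 520.43*I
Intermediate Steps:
S = 736 (S = -4*(-184) = 736)
V(f) = sqrt(1 + f)/2 (V(f) = sqrt(f + 1)/2 = sqrt(1 + f)/2)
S*V(-3) = 736*(sqrt(1 - 3)/2) = 736*(sqrt(-2)/2) = 736*((I*sqrt(2))/2) = 736*(I*sqrt(2)/2) = 368*I*sqrt(2)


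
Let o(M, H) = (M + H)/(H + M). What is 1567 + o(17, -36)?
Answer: 1568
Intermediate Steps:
o(M, H) = 1 (o(M, H) = (H + M)/(H + M) = 1)
1567 + o(17, -36) = 1567 + 1 = 1568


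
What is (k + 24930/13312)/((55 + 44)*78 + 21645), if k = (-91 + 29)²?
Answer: 25598129/195466752 ≈ 0.13096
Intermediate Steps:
k = 3844 (k = (-62)² = 3844)
(k + 24930/13312)/((55 + 44)*78 + 21645) = (3844 + 24930/13312)/((55 + 44)*78 + 21645) = (3844 + 24930*(1/13312))/(99*78 + 21645) = (3844 + 12465/6656)/(7722 + 21645) = (25598129/6656)/29367 = (25598129/6656)*(1/29367) = 25598129/195466752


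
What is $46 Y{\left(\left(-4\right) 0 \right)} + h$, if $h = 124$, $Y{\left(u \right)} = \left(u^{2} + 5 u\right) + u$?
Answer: $124$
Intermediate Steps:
$Y{\left(u \right)} = u^{2} + 6 u$
$46 Y{\left(\left(-4\right) 0 \right)} + h = 46 \left(-4\right) 0 \left(6 - 0\right) + 124 = 46 \cdot 0 \left(6 + 0\right) + 124 = 46 \cdot 0 \cdot 6 + 124 = 46 \cdot 0 + 124 = 0 + 124 = 124$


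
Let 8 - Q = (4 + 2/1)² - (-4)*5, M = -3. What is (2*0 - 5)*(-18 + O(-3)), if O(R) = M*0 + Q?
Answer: 330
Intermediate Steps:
Q = -48 (Q = 8 - ((4 + 2/1)² - (-4)*5) = 8 - ((4 + 2*1)² - 1*(-20)) = 8 - ((4 + 2)² + 20) = 8 - (6² + 20) = 8 - (36 + 20) = 8 - 1*56 = 8 - 56 = -48)
O(R) = -48 (O(R) = -3*0 - 48 = 0 - 48 = -48)
(2*0 - 5)*(-18 + O(-3)) = (2*0 - 5)*(-18 - 48) = (0 - 5)*(-66) = -5*(-66) = 330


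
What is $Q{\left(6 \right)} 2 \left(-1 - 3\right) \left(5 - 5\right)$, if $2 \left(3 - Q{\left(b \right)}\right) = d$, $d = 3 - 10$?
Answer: $0$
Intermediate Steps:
$d = -7$ ($d = 3 - 10 = -7$)
$Q{\left(b \right)} = \frac{13}{2}$ ($Q{\left(b \right)} = 3 - - \frac{7}{2} = 3 + \frac{7}{2} = \frac{13}{2}$)
$Q{\left(6 \right)} 2 \left(-1 - 3\right) \left(5 - 5\right) = \frac{13 \cdot 2 \left(-1 - 3\right)}{2} \left(5 - 5\right) = \frac{13 \cdot 2 \left(-4\right)}{2} \cdot 0 = \frac{13}{2} \left(-8\right) 0 = \left(-52\right) 0 = 0$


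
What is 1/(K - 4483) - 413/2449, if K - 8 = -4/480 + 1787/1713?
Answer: -126775471063/750755866859 ≈ -0.16886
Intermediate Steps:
K = 619069/68520 (K = 8 + (-4/480 + 1787/1713) = 8 + (-4*1/480 + 1787*(1/1713)) = 8 + (-1/120 + 1787/1713) = 8 + 70909/68520 = 619069/68520 ≈ 9.0349)
1/(K - 4483) - 413/2449 = 1/(619069/68520 - 4483) - 413/2449 = 1/(-306556091/68520) - 413*1/2449 = -68520/306556091 - 413/2449 = -126775471063/750755866859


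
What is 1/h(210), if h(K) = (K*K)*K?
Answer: 1/9261000 ≈ 1.0798e-7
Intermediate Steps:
h(K) = K³ (h(K) = K²*K = K³)
1/h(210) = 1/(210³) = 1/9261000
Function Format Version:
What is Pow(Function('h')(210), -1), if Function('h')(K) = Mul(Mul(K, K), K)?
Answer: Rational(1, 9261000) ≈ 1.0798e-7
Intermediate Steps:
Function('h')(K) = Pow(K, 3) (Function('h')(K) = Mul(Pow(K, 2), K) = Pow(K, 3))
Pow(Function('h')(210), -1) = Pow(Pow(210, 3), -1) = Pow(9261000, -1) = Rational(1, 9261000)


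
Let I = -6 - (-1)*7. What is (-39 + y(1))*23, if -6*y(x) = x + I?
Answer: -2714/3 ≈ -904.67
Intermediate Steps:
I = 1 (I = -6 - 1*(-7) = -6 + 7 = 1)
y(x) = -⅙ - x/6 (y(x) = -(x + 1)/6 = -(1 + x)/6 = -⅙ - x/6)
(-39 + y(1))*23 = (-39 + (-⅙ - ⅙*1))*23 = (-39 + (-⅙ - ⅙))*23 = (-39 - ⅓)*23 = -118/3*23 = -2714/3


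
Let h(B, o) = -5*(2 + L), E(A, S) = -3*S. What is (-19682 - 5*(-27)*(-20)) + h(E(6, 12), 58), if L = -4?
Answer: -22372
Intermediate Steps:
h(B, o) = 10 (h(B, o) = -5*(2 - 4) = -5*(-2) = 10)
(-19682 - 5*(-27)*(-20)) + h(E(6, 12), 58) = (-19682 - 5*(-27)*(-20)) + 10 = (-19682 - (-135)*(-20)) + 10 = (-19682 - 1*2700) + 10 = (-19682 - 2700) + 10 = -22382 + 10 = -22372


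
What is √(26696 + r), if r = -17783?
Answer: √8913 ≈ 94.409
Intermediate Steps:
√(26696 + r) = √(26696 - 17783) = √8913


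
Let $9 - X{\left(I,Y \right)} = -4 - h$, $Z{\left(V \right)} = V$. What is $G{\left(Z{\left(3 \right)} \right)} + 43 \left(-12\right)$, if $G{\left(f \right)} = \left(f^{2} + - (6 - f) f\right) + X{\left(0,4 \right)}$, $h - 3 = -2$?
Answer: $-502$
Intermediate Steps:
$h = 1$ ($h = 3 - 2 = 1$)
$X{\left(I,Y \right)} = 14$ ($X{\left(I,Y \right)} = 9 - \left(-4 - 1\right) = 9 - -5 = 9 + 5 = 14$)
$G{\left(f \right)} = 14 + f^{2} + f \left(-6 + f\right)$ ($G{\left(f \right)} = \left(f^{2} + - (6 - f) f\right) + 14 = \left(f^{2} + \left(-6 + f\right) f\right) + 14 = \left(f^{2} + f \left(-6 + f\right)\right) + 14 = 14 + f^{2} + f \left(-6 + f\right)$)
$G{\left(Z{\left(3 \right)} \right)} + 43 \left(-12\right) = \left(14 - 18 + 2 \cdot 3^{2}\right) + 43 \left(-12\right) = \left(14 - 18 + 2 \cdot 9\right) - 516 = \left(14 - 18 + 18\right) - 516 = 14 - 516 = -502$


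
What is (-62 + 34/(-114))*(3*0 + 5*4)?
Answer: -71020/57 ≈ -1246.0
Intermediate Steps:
(-62 + 34/(-114))*(3*0 + 5*4) = (-62 + 34*(-1/114))*(0 + 20) = (-62 - 17/57)*20 = -3551/57*20 = -71020/57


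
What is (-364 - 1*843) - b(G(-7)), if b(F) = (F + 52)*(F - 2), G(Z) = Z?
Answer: -802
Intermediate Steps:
b(F) = (-2 + F)*(52 + F) (b(F) = (52 + F)*(-2 + F) = (-2 + F)*(52 + F))
(-364 - 1*843) - b(G(-7)) = (-364 - 1*843) - (-104 + (-7)² + 50*(-7)) = (-364 - 843) - (-104 + 49 - 350) = -1207 - 1*(-405) = -1207 + 405 = -802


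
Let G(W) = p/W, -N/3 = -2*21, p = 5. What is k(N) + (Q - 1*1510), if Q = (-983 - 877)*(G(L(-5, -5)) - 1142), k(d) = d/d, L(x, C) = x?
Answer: 2124471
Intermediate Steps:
N = 126 (N = -(-6)*21 = -3*(-42) = 126)
k(d) = 1
G(W) = 5/W
Q = 2125980 (Q = (-983 - 877)*(5/(-5) - 1142) = -1860*(5*(-⅕) - 1142) = -1860*(-1 - 1142) = -1860*(-1143) = 2125980)
k(N) + (Q - 1*1510) = 1 + (2125980 - 1*1510) = 1 + (2125980 - 1510) = 1 + 2124470 = 2124471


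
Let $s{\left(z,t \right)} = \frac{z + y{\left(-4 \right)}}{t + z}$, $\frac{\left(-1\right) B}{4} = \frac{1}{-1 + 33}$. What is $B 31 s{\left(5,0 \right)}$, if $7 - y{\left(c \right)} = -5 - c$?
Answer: $- \frac{403}{40} \approx -10.075$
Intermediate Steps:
$y{\left(c \right)} = 12 + c$ ($y{\left(c \right)} = 7 - \left(-5 - c\right) = 7 + \left(5 + c\right) = 12 + c$)
$B = - \frac{1}{8}$ ($B = - \frac{4}{-1 + 33} = - \frac{4}{32} = \left(-4\right) \frac{1}{32} = - \frac{1}{8} \approx -0.125$)
$s{\left(z,t \right)} = \frac{8 + z}{t + z}$ ($s{\left(z,t \right)} = \frac{z + \left(12 - 4\right)}{t + z} = \frac{z + 8}{t + z} = \frac{8 + z}{t + z}$)
$B 31 s{\left(5,0 \right)} = \left(- \frac{1}{8}\right) 31 \frac{8 + 5}{0 + 5} = - \frac{31 \cdot \frac{1}{5} \cdot 13}{8} = \left(- \frac{31}{8}\right) \frac{13}{5} = - \frac{403}{40}$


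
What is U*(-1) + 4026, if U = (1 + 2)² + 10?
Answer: 4007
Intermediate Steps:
U = 19 (U = 3² + 10 = 9 + 10 = 19)
U*(-1) + 4026 = 19*(-1) + 4026 = -19 + 4026 = 4007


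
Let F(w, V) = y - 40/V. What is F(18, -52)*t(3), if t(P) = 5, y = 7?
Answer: 505/13 ≈ 38.846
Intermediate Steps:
F(w, V) = 7 - 40/V
F(18, -52)*t(3) = (7 - 40/(-52))*5 = (7 - 40*(-1/52))*5 = (7 + 10/13)*5 = (101/13)*5 = 505/13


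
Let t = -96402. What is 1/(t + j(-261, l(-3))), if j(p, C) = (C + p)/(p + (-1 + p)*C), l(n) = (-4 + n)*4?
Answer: -7075/682044439 ≈ -1.0373e-5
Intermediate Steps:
l(n) = -16 + 4*n
j(p, C) = (C + p)/(p + C*(-1 + p))
1/(t + j(-261, l(-3))) = 1/(-96402 + ((-16 + 4*(-3)) - 261)/(-261 - (-16 + 4*(-3)) + (-16 + 4*(-3))*(-261))) = 1/(-96402 + ((-16 - 12) - 261)/(-261 - (-16 - 12) + (-16 - 12)*(-261))) = 1/(-96402 + (-28 - 261)/(-261 - 1*(-28) - 28*(-261))) = 1/(-96402 - 289/(-261 + 28 + 7308)) = 1/(-96402 - 289/7075) = 1/(-682044439/7075) = -7075/682044439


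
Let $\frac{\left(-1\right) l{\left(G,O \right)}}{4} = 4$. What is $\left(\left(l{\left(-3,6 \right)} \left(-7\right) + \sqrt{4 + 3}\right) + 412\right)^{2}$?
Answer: $\left(524 + \sqrt{7}\right)^{2} \approx 2.7736 \cdot 10^{5}$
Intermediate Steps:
$l{\left(G,O \right)} = -16$ ($l{\left(G,O \right)} = \left(-4\right) 4 = -16$)
$\left(\left(l{\left(-3,6 \right)} \left(-7\right) + \sqrt{4 + 3}\right) + 412\right)^{2} = \left(\left(\left(-16\right) \left(-7\right) + \sqrt{4 + 3}\right) + 412\right)^{2} = \left(\left(112 + \sqrt{7}\right) + 412\right)^{2} = \left(524 + \sqrt{7}\right)^{2}$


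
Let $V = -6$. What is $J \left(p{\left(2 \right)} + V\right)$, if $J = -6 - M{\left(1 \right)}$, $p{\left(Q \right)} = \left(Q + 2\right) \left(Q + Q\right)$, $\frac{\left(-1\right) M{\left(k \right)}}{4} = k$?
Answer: $-20$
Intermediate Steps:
$M{\left(k \right)} = - 4 k$
$p{\left(Q \right)} = 2 Q \left(2 + Q\right)$ ($p{\left(Q \right)} = \left(2 + Q\right) 2 Q = 2 Q \left(2 + Q\right)$)
$J = -2$ ($J = -6 - \left(-4\right) 1 = -6 - -4 = -6 + 4 = -2$)
$J \left(p{\left(2 \right)} + V\right) = - 2 \left(2 \cdot 2 \left(2 + 2\right) - 6\right) = - 2 \left(2 \cdot 2 \cdot 4 - 6\right) = - 2 \left(16 - 6\right) = \left(-2\right) 10 = -20$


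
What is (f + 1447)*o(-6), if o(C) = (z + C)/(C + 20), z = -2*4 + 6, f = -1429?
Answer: -72/7 ≈ -10.286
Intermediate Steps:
z = -2 (z = -8 + 6 = -2)
o(C) = (-2 + C)/(20 + C) (o(C) = (-2 + C)/(C + 20) = (-2 + C)/(20 + C))
(f + 1447)*o(-6) = (-1429 + 1447)*((-2 - 6)/(20 - 6)) = 18*(-8/14) = 18*((1/14)*(-8)) = 18*(-4/7) = -72/7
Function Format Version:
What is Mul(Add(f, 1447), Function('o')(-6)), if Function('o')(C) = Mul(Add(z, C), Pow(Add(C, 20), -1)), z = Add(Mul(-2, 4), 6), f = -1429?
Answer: Rational(-72, 7) ≈ -10.286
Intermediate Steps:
z = -2 (z = Add(-8, 6) = -2)
Function('o')(C) = Mul(Pow(Add(20, C), -1), Add(-2, C)) (Function('o')(C) = Mul(Add(-2, C), Pow(Add(C, 20), -1)) = Mul(Add(-2, C), Pow(Add(20, C), -1)) = Mul(Pow(Add(20, C), -1), Add(-2, C)))
Mul(Add(f, 1447), Function('o')(-6)) = Mul(Add(-1429, 1447), Mul(Pow(Add(20, -6), -1), Add(-2, -6))) = Mul(18, Mul(Pow(14, -1), -8)) = Mul(18, Mul(Rational(1, 14), -8)) = Mul(18, Rational(-4, 7)) = Rational(-72, 7)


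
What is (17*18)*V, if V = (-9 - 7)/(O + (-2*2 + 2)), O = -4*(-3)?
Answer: -2448/5 ≈ -489.60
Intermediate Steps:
O = 12
V = -8/5 (V = (-9 - 7)/(12 + (-2*2 + 2)) = -16/(12 + (-4 + 2)) = -16/(12 - 2) = -16/10 = -16*1/10 = -8/5 ≈ -1.6000)
(17*18)*V = (17*18)*(-8/5) = 306*(-8/5) = -2448/5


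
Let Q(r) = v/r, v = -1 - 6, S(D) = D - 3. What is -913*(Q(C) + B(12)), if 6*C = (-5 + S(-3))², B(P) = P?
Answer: -117030/11 ≈ -10639.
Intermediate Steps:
S(D) = -3 + D
v = -7
C = 121/6 (C = (-5 + (-3 - 3))²/6 = (-5 - 6)²/6 = (⅙)*(-11)² = (⅙)*121 = 121/6 ≈ 20.167)
Q(r) = -7/r
-913*(Q(C) + B(12)) = -913*(-7/121/6 + 12) = -913*(-7*6/121 + 12) = -913*(-42/121 + 12) = -913*1410/121 = -117030/11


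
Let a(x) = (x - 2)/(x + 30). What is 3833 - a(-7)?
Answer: 88168/23 ≈ 3833.4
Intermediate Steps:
a(x) = (-2 + x)/(30 + x)
3833 - a(-7) = 3833 - (-2 - 7)/(30 - 7) = 3833 - (-9)/23 = 3833 - 1*(-9/23) = 3833 + 9/23 = 88168/23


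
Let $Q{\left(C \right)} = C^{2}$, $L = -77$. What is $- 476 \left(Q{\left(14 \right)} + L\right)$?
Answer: $-56644$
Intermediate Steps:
$- 476 \left(Q{\left(14 \right)} + L\right) = - 476 \left(14^{2} - 77\right) = - 476 \left(196 - 77\right) = \left(-476\right) 119 = -56644$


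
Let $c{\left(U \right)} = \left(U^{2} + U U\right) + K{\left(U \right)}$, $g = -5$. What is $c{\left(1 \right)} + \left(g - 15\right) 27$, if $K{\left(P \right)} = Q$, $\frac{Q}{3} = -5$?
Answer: $-553$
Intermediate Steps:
$Q = -15$ ($Q = 3 \left(-5\right) = -15$)
$K{\left(P \right)} = -15$
$c{\left(U \right)} = -15 + 2 U^{2}$ ($c{\left(U \right)} = \left(U^{2} + U U\right) - 15 = \left(U^{2} + U^{2}\right) - 15 = 2 U^{2} - 15 = -15 + 2 U^{2}$)
$c{\left(1 \right)} + \left(g - 15\right) 27 = \left(-15 + 2 \cdot 1^{2}\right) + \left(-5 - 15\right) 27 = \left(-15 + 2 \cdot 1\right) + \left(-5 - 15\right) 27 = \left(-15 + 2\right) - 540 = -13 - 540 = -553$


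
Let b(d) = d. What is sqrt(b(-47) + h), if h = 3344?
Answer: sqrt(3297) ≈ 57.419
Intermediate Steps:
sqrt(b(-47) + h) = sqrt(-47 + 3344) = sqrt(3297)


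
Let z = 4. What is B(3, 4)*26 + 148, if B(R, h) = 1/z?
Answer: 309/2 ≈ 154.50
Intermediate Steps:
B(R, h) = ¼ (B(R, h) = 1/4 = ¼)
B(3, 4)*26 + 148 = (¼)*26 + 148 = 13/2 + 148 = 309/2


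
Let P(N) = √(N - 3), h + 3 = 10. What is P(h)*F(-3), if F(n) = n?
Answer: -6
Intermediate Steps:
h = 7 (h = -3 + 10 = 7)
P(N) = √(-3 + N)
P(h)*F(-3) = √(-3 + 7)*(-3) = √4*(-3) = 2*(-3) = -6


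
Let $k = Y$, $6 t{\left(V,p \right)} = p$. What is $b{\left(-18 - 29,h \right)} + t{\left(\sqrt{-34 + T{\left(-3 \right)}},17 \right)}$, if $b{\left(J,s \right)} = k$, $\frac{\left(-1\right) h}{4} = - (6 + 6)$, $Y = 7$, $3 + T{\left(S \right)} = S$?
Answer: $\frac{59}{6} \approx 9.8333$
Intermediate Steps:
$T{\left(S \right)} = -3 + S$
$h = 48$ ($h = - 4 \left(- (6 + 6)\right) = - 4 \left(\left(-1\right) 12\right) = \left(-4\right) \left(-12\right) = 48$)
$t{\left(V,p \right)} = \frac{p}{6}$
$k = 7$
$b{\left(J,s \right)} = 7$
$b{\left(-18 - 29,h \right)} + t{\left(\sqrt{-34 + T{\left(-3 \right)}},17 \right)} = 7 + \frac{1}{6} \cdot 17 = 7 + \frac{17}{6} = \frac{59}{6}$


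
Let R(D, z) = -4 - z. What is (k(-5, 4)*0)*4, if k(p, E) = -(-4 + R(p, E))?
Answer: 0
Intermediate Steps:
k(p, E) = 8 + E (k(p, E) = -(-4 + (-4 - E)) = -(-8 - E) = 8 + E)
(k(-5, 4)*0)*4 = ((8 + 4)*0)*4 = (12*0)*4 = 0*4 = 0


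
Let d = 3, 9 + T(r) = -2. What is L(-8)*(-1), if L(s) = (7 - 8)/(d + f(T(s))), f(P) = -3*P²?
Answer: -1/360 ≈ -0.0027778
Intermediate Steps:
T(r) = -11 (T(r) = -9 - 2 = -11)
L(s) = 1/360 (L(s) = (7 - 8)/(3 - 3*(-11)²) = -1/(3 - 3*121) = -1/(3 - 363) = -1/(-360) = -1*(-1/360) = 1/360)
L(-8)*(-1) = (1/360)*(-1) = -1/360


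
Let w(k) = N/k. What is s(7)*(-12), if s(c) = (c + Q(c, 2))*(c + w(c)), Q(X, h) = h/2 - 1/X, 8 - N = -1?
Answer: -38280/49 ≈ -781.22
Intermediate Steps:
N = 9 (N = 8 - 1*(-1) = 8 + 1 = 9)
w(k) = 9/k
Q(X, h) = h/2 - 1/X (Q(X, h) = h*(½) - 1/X = h/2 - 1/X)
s(c) = (c + 9/c)*(1 + c - 1/c) (s(c) = (c + ((½)*2 - 1/c))*(c + 9/c) = (c + (1 - 1/c))*(c + 9/c) = (1 + c - 1/c)*(c + 9/c) = (c + 9/c)*(1 + c - 1/c))
s(7)*(-12) = (8 + 7 + 7² - 9/7² + 9/7)*(-12) = (8 + 7 + 49 - 9*1/49 + 9*(⅐))*(-12) = (8 + 7 + 49 - 9/49 + 9/7)*(-12) = (3190/49)*(-12) = -38280/49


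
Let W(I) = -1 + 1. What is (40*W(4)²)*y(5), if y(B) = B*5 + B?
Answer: 0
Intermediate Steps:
W(I) = 0
y(B) = 6*B (y(B) = 5*B + B = 6*B)
(40*W(4)²)*y(5) = (40*0²)*(6*5) = (40*0)*30 = 0*30 = 0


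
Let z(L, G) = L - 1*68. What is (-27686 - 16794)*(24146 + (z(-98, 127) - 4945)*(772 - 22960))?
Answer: -5045233582720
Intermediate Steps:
z(L, G) = -68 + L (z(L, G) = L - 68 = -68 + L)
(-27686 - 16794)*(24146 + (z(-98, 127) - 4945)*(772 - 22960)) = (-27686 - 16794)*(24146 + ((-68 - 98) - 4945)*(772 - 22960)) = -44480*(24146 + (-166 - 4945)*(-22188)) = -44480*(24146 - 5111*(-22188)) = -44480*(24146 + 113402868) = -44480*113427014 = -5045233582720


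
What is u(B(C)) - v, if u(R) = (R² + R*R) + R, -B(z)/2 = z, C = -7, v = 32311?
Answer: -31905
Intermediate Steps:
B(z) = -2*z
u(R) = R + 2*R² (u(R) = (R² + R²) + R = 2*R² + R = R + 2*R²)
u(B(C)) - v = (-2*(-7))*(1 + 2*(-2*(-7))) - 1*32311 = 14*(1 + 2*14) - 32311 = 14*(1 + 28) - 32311 = 14*29 - 32311 = 406 - 32311 = -31905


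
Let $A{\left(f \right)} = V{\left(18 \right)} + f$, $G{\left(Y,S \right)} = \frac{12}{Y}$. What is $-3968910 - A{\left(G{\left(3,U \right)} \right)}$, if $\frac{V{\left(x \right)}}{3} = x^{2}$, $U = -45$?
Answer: $-3969886$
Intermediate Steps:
$V{\left(x \right)} = 3 x^{2}$
$A{\left(f \right)} = 972 + f$ ($A{\left(f \right)} = 3 \cdot 18^{2} + f = 3 \cdot 324 + f = 972 + f$)
$-3968910 - A{\left(G{\left(3,U \right)} \right)} = -3968910 - \left(972 + \frac{12}{3}\right) = -3968910 - \left(972 + 12 \cdot \frac{1}{3}\right) = -3968910 - \left(972 + 4\right) = -3968910 - 976 = -3969886$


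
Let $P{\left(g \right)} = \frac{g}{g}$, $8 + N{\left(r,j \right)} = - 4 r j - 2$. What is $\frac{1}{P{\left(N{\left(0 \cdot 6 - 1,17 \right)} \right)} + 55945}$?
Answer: $\frac{1}{55946} \approx 1.7874 \cdot 10^{-5}$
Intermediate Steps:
$N{\left(r,j \right)} = -10 - 4 j r$ ($N{\left(r,j \right)} = -8 + \left(- 4 r j - 2\right) = -8 - \left(2 + 4 j r\right) = -10 - 4 j r$)
$P{\left(g \right)} = 1$
$\frac{1}{P{\left(N{\left(0 \cdot 6 - 1,17 \right)} \right)} + 55945} = \frac{1}{1 + 55945} = \frac{1}{55946}$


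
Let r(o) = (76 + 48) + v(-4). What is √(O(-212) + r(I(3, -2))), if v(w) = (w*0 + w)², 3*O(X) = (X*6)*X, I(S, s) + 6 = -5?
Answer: 2*√22507 ≈ 300.05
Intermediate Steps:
I(S, s) = -11 (I(S, s) = -6 - 5 = -11)
O(X) = 2*X² (O(X) = ((X*6)*X)/3 = ((6*X)*X)/3 = (6*X²)/3 = 2*X²)
v(w) = w² (v(w) = (0 + w)² = w²)
r(o) = 140 (r(o) = (76 + 48) + (-4)² = 124 + 16 = 140)
√(O(-212) + r(I(3, -2))) = √(2*(-212)² + 140) = √(2*44944 + 140) = √(89888 + 140) = √90028 = 2*√22507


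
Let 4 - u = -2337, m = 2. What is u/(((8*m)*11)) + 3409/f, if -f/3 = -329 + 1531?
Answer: 3920831/317328 ≈ 12.356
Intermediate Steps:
f = -3606 (f = -3*(-329 + 1531) = -3*1202 = -3606)
u = 2341 (u = 4 - 1*(-2337) = 4 + 2337 = 2341)
u/(((8*m)*11)) + 3409/f = 2341/(((8*2)*11)) + 3409/(-3606) = 2341/((16*11)) + 3409*(-1/3606) = 2341/176 - 3409/3606 = 3920831/317328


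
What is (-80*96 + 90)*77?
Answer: -584430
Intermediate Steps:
(-80*96 + 90)*77 = (-7680 + 90)*77 = -7590*77 = -584430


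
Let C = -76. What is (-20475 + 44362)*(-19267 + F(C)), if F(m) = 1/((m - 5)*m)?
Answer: -2833180959437/6156 ≈ -4.6023e+8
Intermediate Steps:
F(m) = 1/(m*(-5 + m)) (F(m) = 1/((-5 + m)*m) = 1/(m*(-5 + m)))
(-20475 + 44362)*(-19267 + F(C)) = (-20475 + 44362)*(-19267 + 1/((-76)*(-5 - 76))) = 23887*(-19267 - 1/76/(-81)) = 23887*(-19267 - 1/76*(-1/81)) = 23887*(-19267 + 1/6156) = 23887*(-118607651/6156) = -2833180959437/6156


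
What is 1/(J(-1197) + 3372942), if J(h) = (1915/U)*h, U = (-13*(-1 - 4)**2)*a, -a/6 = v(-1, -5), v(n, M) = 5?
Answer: 650/2192259483 ≈ 2.9650e-7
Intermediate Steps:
a = -30 (a = -6*5 = -30)
U = 9750 (U = -13*(-1 - 4)**2*(-30) = -13*(-5)**2*(-30) = -13*25*(-30) = -325*(-30) = 9750)
J(h) = 383*h/1950 (J(h) = (1915/9750)*h = (1915*(1/9750))*h = 383*h/1950)
1/(J(-1197) + 3372942) = 1/((383/1950)*(-1197) + 3372942) = 1/(-152817/650 + 3372942) = 1/(2192259483/650) = 650/2192259483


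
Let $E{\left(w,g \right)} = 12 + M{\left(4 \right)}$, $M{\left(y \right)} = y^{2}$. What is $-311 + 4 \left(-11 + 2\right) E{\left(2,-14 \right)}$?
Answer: $-1319$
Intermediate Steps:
$E{\left(w,g \right)} = 28$ ($E{\left(w,g \right)} = 12 + 4^{2} = 12 + 16 = 28$)
$-311 + 4 \left(-11 + 2\right) E{\left(2,-14 \right)} = -311 + 4 \left(-11 + 2\right) 28 = -311 + 4 \left(-9\right) 28 = -311 - 1008 = -1319$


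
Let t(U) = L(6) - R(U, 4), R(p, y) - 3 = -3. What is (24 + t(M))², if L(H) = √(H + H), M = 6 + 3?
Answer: 588 + 96*√3 ≈ 754.28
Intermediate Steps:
M = 9
R(p, y) = 0 (R(p, y) = 3 - 3 = 0)
L(H) = √2*√H (L(H) = √(2*H) = √2*√H)
t(U) = 2*√3 (t(U) = √2*√6 - 1*0 = 2*√3 + 0 = 2*√3)
(24 + t(M))² = (24 + 2*√3)²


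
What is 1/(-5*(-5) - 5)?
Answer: 1/20 ≈ 0.050000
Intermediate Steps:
1/(-5*(-5) - 5) = 1/(25 - 5) = 1/20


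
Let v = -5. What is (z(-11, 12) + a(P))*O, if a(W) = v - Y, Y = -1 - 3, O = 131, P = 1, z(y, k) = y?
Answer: -1572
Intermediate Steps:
Y = -4
a(W) = -1 (a(W) = -5 - 1*(-4) = -5 + 4 = -1)
(z(-11, 12) + a(P))*O = (-11 - 1)*131 = -12*131 = -1572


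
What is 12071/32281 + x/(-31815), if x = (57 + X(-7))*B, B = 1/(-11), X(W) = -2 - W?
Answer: 4226428937/11297220165 ≈ 0.37411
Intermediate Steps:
B = -1/11 ≈ -0.090909
x = -62/11 (x = (57 + (-2 - 1*(-7)))*(-1/11) = (57 + (-2 + 7))*(-1/11) = (57 + 5)*(-1/11) = 62*(-1/11) = -62/11 ≈ -5.6364)
12071/32281 + x/(-31815) = 12071/32281 - 62/11/(-31815) = 12071*(1/32281) - 62/11*(-1/31815) = 12071/32281 + 62/349965 = 4226428937/11297220165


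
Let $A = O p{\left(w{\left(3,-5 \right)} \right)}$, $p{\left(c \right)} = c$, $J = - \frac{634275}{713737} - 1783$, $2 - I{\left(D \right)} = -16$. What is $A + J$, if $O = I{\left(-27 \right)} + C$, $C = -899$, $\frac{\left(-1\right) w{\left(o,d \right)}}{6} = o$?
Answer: $\frac{10045214000}{713737} \approx 14074.0$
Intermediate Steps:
$w{\left(o,d \right)} = - 6 o$
$I{\left(D \right)} = 18$ ($I{\left(D \right)} = 2 - -16 = 2 + 16 = 18$)
$J = - \frac{1273227346}{713737}$ ($J = \left(-634275\right) \frac{1}{713737} - 1783 = - \frac{634275}{713737} - 1783 = - \frac{1273227346}{713737} \approx -1783.9$)
$O = -881$ ($O = 18 - 899 = -881$)
$A = 15858$ ($A = - 881 \left(\left(-6\right) 3\right) = \left(-881\right) \left(-18\right) = 15858$)
$A + J = 15858 - \frac{1273227346}{713737} = \frac{10045214000}{713737}$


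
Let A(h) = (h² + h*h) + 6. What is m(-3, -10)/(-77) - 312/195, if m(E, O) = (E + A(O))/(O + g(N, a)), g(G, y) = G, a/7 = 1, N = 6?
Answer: -207/220 ≈ -0.94091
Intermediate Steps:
A(h) = 6 + 2*h² (A(h) = (h² + h²) + 6 = 2*h² + 6 = 6 + 2*h²)
a = 7 (a = 7*1 = 7)
m(E, O) = (6 + E + 2*O²)/(6 + O) (m(E, O) = (E + (6 + 2*O²))/(O + 6) = (6 + E + 2*O²)/(6 + O))
m(-3, -10)/(-77) - 312/195 = ((6 - 3 + 2*(-10)²)/(6 - 10))/(-77) - 312/195 = ((6 - 3 + 2*100)/(-4))*(-1/77) - 312*1/195 = -(6 - 3 + 200)/4*(-1/77) - 8/5 = -¼*203*(-1/77) - 8/5 = -203/4*(-1/77) - 8/5 = 29/44 - 8/5 = -207/220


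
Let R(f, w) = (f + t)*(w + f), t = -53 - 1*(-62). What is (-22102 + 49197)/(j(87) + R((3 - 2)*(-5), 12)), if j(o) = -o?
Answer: -27095/59 ≈ -459.24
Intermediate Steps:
t = 9 (t = -53 + 62 = 9)
R(f, w) = (9 + f)*(f + w) (R(f, w) = (f + 9)*(w + f) = (9 + f)*(f + w))
(-22102 + 49197)/(j(87) + R((3 - 2)*(-5), 12)) = (-22102 + 49197)/(-1*87 + (((3 - 2)*(-5))² + 9*((3 - 2)*(-5)) + 9*12 + ((3 - 2)*(-5))*12)) = 27095/(-87 + ((1*(-5))² + 9*(1*(-5)) + 108 + (1*(-5))*12)) = 27095/(-87 + ((-5)² + 9*(-5) + 108 - 5*12)) = 27095/(-87 + (25 - 45 + 108 - 60)) = 27095/(-87 + 28) = 27095/(-59) = 27095*(-1/59) = -27095/59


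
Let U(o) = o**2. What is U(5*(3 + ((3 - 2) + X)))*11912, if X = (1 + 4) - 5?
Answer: 4764800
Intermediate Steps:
X = 0 (X = 5 - 5 = 0)
U(5*(3 + ((3 - 2) + X)))*11912 = (5*(3 + ((3 - 2) + 0)))**2*11912 = (5*(3 + (1 + 0)))**2*11912 = (5*(3 + 1))**2*11912 = (5*4)**2*11912 = 20**2*11912 = 400*11912 = 4764800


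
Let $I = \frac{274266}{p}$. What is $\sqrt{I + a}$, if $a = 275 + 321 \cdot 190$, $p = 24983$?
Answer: $\frac{\sqrt{38245419443063}}{24983} \approx 247.54$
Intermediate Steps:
$a = 61265$ ($a = 275 + 60990 = 61265$)
$I = \frac{274266}{24983} \approx 10.978$
$\sqrt{I + a} = \sqrt{\frac{274266}{24983} + 61265} = \sqrt{\frac{1530857761}{24983}} = \frac{\sqrt{38245419443063}}{24983}$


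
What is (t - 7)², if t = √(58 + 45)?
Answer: (7 - √103)² ≈ 9.9155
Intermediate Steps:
t = √103 ≈ 10.149
(t - 7)² = (√103 - 7)² = (-7 + √103)²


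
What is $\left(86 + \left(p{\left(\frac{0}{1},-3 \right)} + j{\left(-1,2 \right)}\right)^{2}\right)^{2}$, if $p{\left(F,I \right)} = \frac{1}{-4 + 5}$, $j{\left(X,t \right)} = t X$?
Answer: $7569$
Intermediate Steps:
$j{\left(X,t \right)} = X t$
$p{\left(F,I \right)} = 1$ ($p{\left(F,I \right)} = 1^{-1} = 1$)
$\left(86 + \left(p{\left(\frac{0}{1},-3 \right)} + j{\left(-1,2 \right)}\right)^{2}\right)^{2} = \left(86 + \left(1 - 2\right)^{2}\right)^{2} = \left(86 + \left(-1\right)^{2}\right)^{2} = \left(86 + 1\right)^{2} = 87^{2} = 7569$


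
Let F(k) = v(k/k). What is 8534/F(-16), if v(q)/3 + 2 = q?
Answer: -8534/3 ≈ -2844.7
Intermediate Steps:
v(q) = -6 + 3*q
F(k) = -3 (F(k) = -6 + 3*(k/k) = -6 + 3*1 = -6 + 3 = -3)
8534/F(-16) = 8534/(-3) = 8534*(-1/3) = -8534/3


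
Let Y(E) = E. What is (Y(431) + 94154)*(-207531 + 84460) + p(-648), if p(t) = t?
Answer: -11640671183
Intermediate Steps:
(Y(431) + 94154)*(-207531 + 84460) + p(-648) = (431 + 94154)*(-207531 + 84460) - 648 = 94585*(-123071) - 648 = -11640670535 - 648 = -11640671183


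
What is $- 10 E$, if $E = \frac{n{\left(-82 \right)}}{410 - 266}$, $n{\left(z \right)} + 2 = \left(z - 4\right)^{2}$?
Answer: $- \frac{18485}{36} \approx -513.47$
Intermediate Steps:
$n{\left(z \right)} = -2 + \left(-4 + z\right)^{2}$ ($n{\left(z \right)} = -2 + \left(z - 4\right)^{2} = -2 + \left(-4 + z\right)^{2}$)
$E = \frac{3697}{72}$ ($E = \frac{-2 + \left(-4 - 82\right)^{2}}{410 - 266} = \frac{-2 + \left(-86\right)^{2}}{410 - 266} = \frac{-2 + 7396}{144} = 7394 \cdot \frac{1}{144} = \frac{3697}{72} \approx 51.347$)
$- 10 E = \left(-10\right) \frac{3697}{72} = - \frac{18485}{36}$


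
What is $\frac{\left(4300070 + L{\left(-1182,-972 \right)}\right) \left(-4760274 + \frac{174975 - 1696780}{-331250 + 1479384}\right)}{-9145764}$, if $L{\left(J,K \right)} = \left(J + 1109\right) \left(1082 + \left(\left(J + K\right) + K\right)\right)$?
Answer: $\frac{4052876149706995987}{1750093767396} \approx 2.3158 \cdot 10^{6}$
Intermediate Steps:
$L{\left(J,K \right)} = \left(1109 + J\right) \left(1082 + J + 2 K\right)$ ($L{\left(J,K \right)} = \left(1109 + J\right) \left(1082 + \left(J + 2 K\right)\right) = \left(1109 + J\right) \left(1082 + J + 2 K\right)$)
$\frac{\left(4300070 + L{\left(-1182,-972 \right)}\right) \left(-4760274 + \frac{174975 - 1696780}{-331250 + 1479384}\right)}{-9145764} = \frac{\left(4300070 + \left(1199938 + \left(-1182\right)^{2} + 2191 \left(-1182\right) + 2218 \left(-972\right) + 2 \left(-1182\right) \left(-972\right)\right)\right) \left(-4760274 + \frac{174975 - 1696780}{-331250 + 1479384}\right)}{-9145764} = \left(4300070 + \left(1199938 + 1397124 - 2589762 - 2155896 + 2297808\right)\right) \left(-4760274 - \frac{1521805}{1148134}\right) \left(- \frac{1}{9145764}\right) = \left(4300070 + 149212\right) \left(-4760274 - \frac{1521805}{1148134}\right) \left(- \frac{1}{9145764}\right) = 4449282 \left(-4760274 - \frac{1521805}{1148134}\right) \left(- \frac{1}{9145764}\right) = 4449282 \left(- \frac{5465433950521}{1148134}\right) \left(- \frac{1}{9145764}\right) = \left(- \frac{12158628449120987961}{574067}\right) \left(- \frac{1}{9145764}\right) = \frac{4052876149706995987}{1750093767396}$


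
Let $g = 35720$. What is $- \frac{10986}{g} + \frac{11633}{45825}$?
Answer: $- \frac{187027}{3482700} \approx -0.053702$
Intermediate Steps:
$- \frac{10986}{g} + \frac{11633}{45825} = - \frac{10986}{35720} + \frac{11633}{45825} = \left(-10986\right) \frac{1}{35720} + 11633 \cdot \frac{1}{45825} = - \frac{5493}{17860} + \frac{11633}{45825} = - \frac{187027}{3482700}$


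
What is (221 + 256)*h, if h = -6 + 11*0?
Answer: -2862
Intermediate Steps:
h = -6 (h = -6 + 0 = -6)
(221 + 256)*h = (221 + 256)*(-6) = 477*(-6) = -2862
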